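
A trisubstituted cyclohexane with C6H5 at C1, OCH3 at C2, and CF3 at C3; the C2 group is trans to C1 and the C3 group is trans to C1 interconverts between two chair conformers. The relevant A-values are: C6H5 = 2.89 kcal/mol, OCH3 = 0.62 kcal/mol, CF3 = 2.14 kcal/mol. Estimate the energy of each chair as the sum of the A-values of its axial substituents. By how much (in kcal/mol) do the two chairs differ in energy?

Chair I (phenyl axial, methoxy axial, trifluoromethyl equatorial): E = 3.51 kcal/mol.
Chair II (phenyl equatorial, methoxy equatorial, trifluoromethyl axial): E = 2.14 kcal/mol.
ΔE = 3.51 − 2.14 = 1.37 kcal/mol; chair II is more stable.

1.37 kcal/mol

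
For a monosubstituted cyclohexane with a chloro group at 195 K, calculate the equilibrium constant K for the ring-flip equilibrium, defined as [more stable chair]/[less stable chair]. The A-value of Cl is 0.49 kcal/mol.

K ≈ 3.54

One chair has the chloro group axial (E = 0.49 kcal/mol) and the other has it equatorial (E = 0).
ΔG = 0.49 kcal/mol between the two chairs.
K = exp(ΔG/RT) with R = 1.987×10⁻³ kcal mol⁻¹ K⁻¹ and T = 195 K gives K ≈ 3.54.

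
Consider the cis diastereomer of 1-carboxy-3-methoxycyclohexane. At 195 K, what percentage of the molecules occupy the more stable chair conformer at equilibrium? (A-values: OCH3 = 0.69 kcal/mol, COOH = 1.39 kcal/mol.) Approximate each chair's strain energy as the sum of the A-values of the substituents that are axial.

99.5%

C1 and C3 have the same parity, so for the cis isomer the two substituents are e,e in one chair and a,a in the other.
Chair I (methoxy axial, carboxyl axial): E = 2.08 kcal/mol; chair II (methoxy equatorial, carboxyl equatorial): E = 0.00 kcal/mol.
ΔG = 2.08 kcal/mol between the two chairs.
K = exp(ΔG/RT) with R = 1.987×10⁻³ kcal mol⁻¹ K⁻¹ and T = 195 K gives K ≈ 214.
Fraction in the lower-energy chair = K/(K+1) = 99.5%.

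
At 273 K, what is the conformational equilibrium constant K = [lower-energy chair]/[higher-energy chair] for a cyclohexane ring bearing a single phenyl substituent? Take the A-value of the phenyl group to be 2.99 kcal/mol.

K ≈ 248

One chair has the phenyl group axial (E = 2.99 kcal/mol) and the other has it equatorial (E = 0).
ΔG = 2.99 kcal/mol between the two chairs.
K = exp(ΔG/RT) with R = 1.987×10⁻³ kcal mol⁻¹ K⁻¹ and T = 273 K gives K ≈ 248.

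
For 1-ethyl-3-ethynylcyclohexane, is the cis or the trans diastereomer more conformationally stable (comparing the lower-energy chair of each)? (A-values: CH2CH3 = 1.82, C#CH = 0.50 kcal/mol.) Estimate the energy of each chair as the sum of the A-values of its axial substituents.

cis

At 1,3 positions (parity same): cis → (e,e or a,a); trans → (a,e or e,a).
Best chair for cis: E = 0.00 kcal/mol; best chair for trans: E = 0.50 kcal/mol.
The cis isomer is lower by 0.50 kcal/mol.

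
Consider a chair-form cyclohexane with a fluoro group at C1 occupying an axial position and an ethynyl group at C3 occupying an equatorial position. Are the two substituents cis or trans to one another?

trans

C1 and C3 have the same parity, so their axial bonds point in the same direction.
With same-parity carbons, two substituents on the same face are both axial or both equatorial; opposite faces give one of each.
Here the groups are axial/equatorial → opposite face → trans.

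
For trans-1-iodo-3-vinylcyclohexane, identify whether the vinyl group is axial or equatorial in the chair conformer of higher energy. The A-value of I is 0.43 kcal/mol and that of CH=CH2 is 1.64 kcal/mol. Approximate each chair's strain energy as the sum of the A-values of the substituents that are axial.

C1 and C3 have the same parity, so for the trans isomer the two substituents are one axial and one equatorial in each chair.
Chair I (iodo axial, vinyl equatorial): E = 0.43 kcal/mol.
Chair II (iodo equatorial, vinyl axial): E = 1.64 kcal/mol.
Chair II is the less stable (higher-energy) conformer, and in that chair the vinyl group is axial.

axial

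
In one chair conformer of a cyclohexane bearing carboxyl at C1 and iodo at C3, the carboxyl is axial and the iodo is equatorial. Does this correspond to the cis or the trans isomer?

C1 and C3 have the same parity, so their axial bonds point in the same direction.
With same-parity carbons, two substituents on the same face are both axial or both equatorial; opposite faces give one of each.
Here the groups are axial/equatorial → opposite face → trans.

trans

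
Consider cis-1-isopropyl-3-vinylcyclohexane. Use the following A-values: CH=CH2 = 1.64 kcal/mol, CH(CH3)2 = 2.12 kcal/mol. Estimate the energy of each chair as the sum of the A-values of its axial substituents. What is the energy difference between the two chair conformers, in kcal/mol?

3.76 kcal/mol

C1 and C3 have the same parity, so for the cis isomer the two substituents are e,e in one chair and a,a in the other.
Chair I (vinyl axial, isopropyl axial): E = 3.76 kcal/mol.
Chair II (vinyl equatorial, isopropyl equatorial): E = 0.00 kcal/mol.
ΔE = 3.76 − 0.00 = 3.76 kcal/mol; chair II is more stable.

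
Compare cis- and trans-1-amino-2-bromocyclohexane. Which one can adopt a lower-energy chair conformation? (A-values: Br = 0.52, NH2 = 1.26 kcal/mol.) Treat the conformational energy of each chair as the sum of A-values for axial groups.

trans

At 1,2 positions (parity opposite): cis → (a,e or e,a); trans → (e,e or a,a).
Best chair for cis: E = 0.52 kcal/mol; best chair for trans: E = 0.00 kcal/mol.
The trans isomer is lower by 0.52 kcal/mol.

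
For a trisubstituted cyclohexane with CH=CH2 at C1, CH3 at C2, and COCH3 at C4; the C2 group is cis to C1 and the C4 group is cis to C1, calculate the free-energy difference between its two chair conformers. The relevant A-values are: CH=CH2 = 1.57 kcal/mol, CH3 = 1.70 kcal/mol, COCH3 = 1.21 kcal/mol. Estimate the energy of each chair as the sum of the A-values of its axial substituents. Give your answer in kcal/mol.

Chair I (vinyl axial, methyl equatorial, acetyl equatorial): E = 1.57 kcal/mol.
Chair II (vinyl equatorial, methyl axial, acetyl axial): E = 2.91 kcal/mol.
ΔE = 2.91 − 1.57 = 1.34 kcal/mol; chair I is more stable.

1.34 kcal/mol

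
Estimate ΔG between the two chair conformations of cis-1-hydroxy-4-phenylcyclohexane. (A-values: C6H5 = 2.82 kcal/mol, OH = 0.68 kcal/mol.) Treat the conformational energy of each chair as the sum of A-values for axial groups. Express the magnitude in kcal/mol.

2.14 kcal/mol

C1 and C4 have opposite parity, so for the cis isomer the two substituents are one axial and one equatorial in each chair.
Chair I (phenyl axial, hydroxyl equatorial): E = 2.82 kcal/mol.
Chair II (phenyl equatorial, hydroxyl axial): E = 0.68 kcal/mol.
ΔE = 2.82 − 0.68 = 2.14 kcal/mol; chair II is more stable.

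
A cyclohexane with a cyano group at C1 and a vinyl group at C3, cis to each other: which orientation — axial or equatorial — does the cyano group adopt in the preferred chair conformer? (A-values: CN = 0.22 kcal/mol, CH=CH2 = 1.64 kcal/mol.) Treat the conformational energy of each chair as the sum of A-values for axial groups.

equatorial

C1 and C3 have the same parity, so for the cis isomer the two substituents are e,e in one chair and a,a in the other.
Chair I (cyano axial, vinyl axial): E = 1.86 kcal/mol.
Chair II (cyano equatorial, vinyl equatorial): E = 0.00 kcal/mol.
Chair II is the more stable (lower-energy) conformer, and in that chair the cyano group is equatorial.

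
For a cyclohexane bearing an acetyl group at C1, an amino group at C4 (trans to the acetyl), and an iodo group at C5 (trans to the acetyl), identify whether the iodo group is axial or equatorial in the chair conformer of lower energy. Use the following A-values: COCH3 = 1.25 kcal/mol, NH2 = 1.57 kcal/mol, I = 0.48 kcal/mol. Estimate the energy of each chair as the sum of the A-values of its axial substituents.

axial

Chair I (acetyl axial, amino axial, iodo equatorial): E = 2.82 kcal/mol.
Chair II (acetyl equatorial, amino equatorial, iodo axial): E = 0.48 kcal/mol.
Chair II is the more stable (lower-energy) conformer, and in that chair the iodo group is axial.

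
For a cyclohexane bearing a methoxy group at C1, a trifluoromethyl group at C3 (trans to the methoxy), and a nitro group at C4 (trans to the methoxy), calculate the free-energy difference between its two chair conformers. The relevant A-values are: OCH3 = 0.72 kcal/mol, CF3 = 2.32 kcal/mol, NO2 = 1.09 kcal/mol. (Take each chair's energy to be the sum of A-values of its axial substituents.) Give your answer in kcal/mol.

Chair I (methoxy axial, trifluoromethyl equatorial, nitro axial): E = 1.81 kcal/mol.
Chair II (methoxy equatorial, trifluoromethyl axial, nitro equatorial): E = 2.32 kcal/mol.
ΔE = 2.32 − 1.81 = 0.51 kcal/mol; chair I is more stable.

0.51 kcal/mol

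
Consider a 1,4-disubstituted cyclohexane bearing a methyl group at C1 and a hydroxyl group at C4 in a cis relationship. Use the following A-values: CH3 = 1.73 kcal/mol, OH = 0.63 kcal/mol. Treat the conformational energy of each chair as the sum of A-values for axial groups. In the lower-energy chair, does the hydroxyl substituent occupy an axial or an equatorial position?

axial

C1 and C4 have opposite parity, so for the cis isomer the two substituents are one axial and one equatorial in each chair.
Chair I (methyl axial, hydroxyl equatorial): E = 1.73 kcal/mol.
Chair II (methyl equatorial, hydroxyl axial): E = 0.63 kcal/mol.
Chair II is the more stable (lower-energy) conformer, and in that chair the hydroxyl group is axial.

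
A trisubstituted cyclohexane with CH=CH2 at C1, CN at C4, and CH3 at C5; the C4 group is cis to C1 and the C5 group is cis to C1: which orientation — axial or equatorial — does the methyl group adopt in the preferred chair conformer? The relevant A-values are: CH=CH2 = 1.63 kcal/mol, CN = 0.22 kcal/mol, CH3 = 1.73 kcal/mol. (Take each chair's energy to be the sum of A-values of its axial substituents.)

equatorial

Chair I (vinyl axial, cyano equatorial, methyl axial): E = 3.36 kcal/mol.
Chair II (vinyl equatorial, cyano axial, methyl equatorial): E = 0.22 kcal/mol.
Chair II is the more stable (lower-energy) conformer, and in that chair the methyl group is equatorial.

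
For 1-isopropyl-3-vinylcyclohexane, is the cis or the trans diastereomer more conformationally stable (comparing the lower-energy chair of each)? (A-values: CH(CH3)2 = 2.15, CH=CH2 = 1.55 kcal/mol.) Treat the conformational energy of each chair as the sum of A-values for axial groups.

cis

At 1,3 positions (parity same): cis → (e,e or a,a); trans → (a,e or e,a).
Best chair for cis: E = 0.00 kcal/mol; best chair for trans: E = 1.55 kcal/mol.
The cis isomer is lower by 1.55 kcal/mol.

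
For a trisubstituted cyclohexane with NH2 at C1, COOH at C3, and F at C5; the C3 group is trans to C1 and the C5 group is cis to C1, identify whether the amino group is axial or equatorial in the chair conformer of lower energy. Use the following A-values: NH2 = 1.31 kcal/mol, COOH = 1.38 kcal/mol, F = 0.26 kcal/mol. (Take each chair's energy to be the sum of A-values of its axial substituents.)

Chair I (amino axial, carboxyl equatorial, fluoro axial): E = 1.57 kcal/mol.
Chair II (amino equatorial, carboxyl axial, fluoro equatorial): E = 1.38 kcal/mol.
Chair II is the more stable (lower-energy) conformer, and in that chair the amino group is equatorial.

equatorial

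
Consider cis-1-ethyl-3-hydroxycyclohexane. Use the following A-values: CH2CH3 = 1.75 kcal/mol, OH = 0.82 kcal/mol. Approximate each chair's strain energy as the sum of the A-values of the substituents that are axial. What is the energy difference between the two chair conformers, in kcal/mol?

C1 and C3 have the same parity, so for the cis isomer the two substituents are e,e in one chair and a,a in the other.
Chair I (ethyl axial, hydroxyl axial): E = 2.57 kcal/mol.
Chair II (ethyl equatorial, hydroxyl equatorial): E = 0.00 kcal/mol.
ΔE = 2.57 − 0.00 = 2.57 kcal/mol; chair II is more stable.

2.57 kcal/mol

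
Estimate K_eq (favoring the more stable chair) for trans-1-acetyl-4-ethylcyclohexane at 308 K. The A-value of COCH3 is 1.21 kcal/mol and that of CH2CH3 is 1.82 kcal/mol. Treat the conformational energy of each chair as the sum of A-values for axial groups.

C1 and C4 have opposite parity, so for the trans isomer the two substituents are e,e in one chair and a,a in the other.
Chair I (acetyl axial, ethyl axial): E = 3.03 kcal/mol; chair II (acetyl equatorial, ethyl equatorial): E = 0.00 kcal/mol.
ΔG = 3.03 kcal/mol between the two chairs.
K = exp(ΔG/RT) with R = 1.987×10⁻³ kcal mol⁻¹ K⁻¹ and T = 308 K gives K ≈ 141.

K ≈ 141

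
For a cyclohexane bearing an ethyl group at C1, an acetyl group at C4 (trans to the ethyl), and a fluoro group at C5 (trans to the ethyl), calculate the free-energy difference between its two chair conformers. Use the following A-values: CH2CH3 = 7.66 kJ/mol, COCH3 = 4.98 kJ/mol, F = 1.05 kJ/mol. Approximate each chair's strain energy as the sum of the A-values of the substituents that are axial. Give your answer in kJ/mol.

11.59 kJ/mol

Chair I (ethyl axial, acetyl axial, fluoro equatorial): E = 12.64 kJ/mol.
Chair II (ethyl equatorial, acetyl equatorial, fluoro axial): E = 1.05 kJ/mol.
ΔE = 12.64 − 1.05 = 11.59 kJ/mol; chair II is more stable.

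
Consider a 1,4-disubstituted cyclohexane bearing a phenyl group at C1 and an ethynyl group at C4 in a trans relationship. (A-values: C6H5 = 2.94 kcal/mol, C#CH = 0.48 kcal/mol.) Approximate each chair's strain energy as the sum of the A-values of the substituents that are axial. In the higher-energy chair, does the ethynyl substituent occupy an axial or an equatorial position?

axial

C1 and C4 have opposite parity, so for the trans isomer the two substituents are e,e in one chair and a,a in the other.
Chair I (phenyl axial, ethynyl axial): E = 3.42 kcal/mol.
Chair II (phenyl equatorial, ethynyl equatorial): E = 0.00 kcal/mol.
Chair I is the less stable (higher-energy) conformer, and in that chair the ethynyl group is axial.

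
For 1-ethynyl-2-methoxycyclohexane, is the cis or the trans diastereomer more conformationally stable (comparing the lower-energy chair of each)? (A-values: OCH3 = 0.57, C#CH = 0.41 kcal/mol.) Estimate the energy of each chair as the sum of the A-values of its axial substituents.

trans

At 1,2 positions (parity opposite): cis → (a,e or e,a); trans → (e,e or a,a).
Best chair for cis: E = 0.41 kcal/mol; best chair for trans: E = 0.00 kcal/mol.
The trans isomer is lower by 0.41 kcal/mol.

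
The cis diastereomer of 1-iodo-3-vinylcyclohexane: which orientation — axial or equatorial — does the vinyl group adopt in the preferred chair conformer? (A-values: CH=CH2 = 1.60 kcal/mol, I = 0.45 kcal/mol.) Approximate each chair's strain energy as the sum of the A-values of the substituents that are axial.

C1 and C3 have the same parity, so for the cis isomer the two substituents are e,e in one chair and a,a in the other.
Chair I (vinyl axial, iodo axial): E = 2.05 kcal/mol.
Chair II (vinyl equatorial, iodo equatorial): E = 0.00 kcal/mol.
Chair II is the more stable (lower-energy) conformer, and in that chair the vinyl group is equatorial.

equatorial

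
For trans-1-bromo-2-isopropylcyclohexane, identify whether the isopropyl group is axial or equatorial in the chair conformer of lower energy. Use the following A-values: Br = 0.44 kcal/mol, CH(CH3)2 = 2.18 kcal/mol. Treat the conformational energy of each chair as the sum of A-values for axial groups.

C1 and C2 have opposite parity, so for the trans isomer the two substituents are e,e in one chair and a,a in the other.
Chair I (bromo axial, isopropyl axial): E = 2.62 kcal/mol.
Chair II (bromo equatorial, isopropyl equatorial): E = 0.00 kcal/mol.
Chair II is the more stable (lower-energy) conformer, and in that chair the isopropyl group is equatorial.

equatorial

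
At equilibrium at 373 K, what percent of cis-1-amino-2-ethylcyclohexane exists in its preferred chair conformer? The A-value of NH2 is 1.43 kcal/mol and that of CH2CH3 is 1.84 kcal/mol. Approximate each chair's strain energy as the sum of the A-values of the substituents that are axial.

63.5%

C1 and C2 have opposite parity, so for the cis isomer the two substituents are one axial and one equatorial in each chair.
Chair I (amino axial, ethyl equatorial): E = 1.43 kcal/mol; chair II (amino equatorial, ethyl axial): E = 1.84 kcal/mol.
ΔG = 0.41 kcal/mol between the two chairs.
K = exp(ΔG/RT) with R = 1.987×10⁻³ kcal mol⁻¹ K⁻¹ and T = 373 K gives K ≈ 1.74.
Fraction in the lower-energy chair = K/(K+1) = 63.5%.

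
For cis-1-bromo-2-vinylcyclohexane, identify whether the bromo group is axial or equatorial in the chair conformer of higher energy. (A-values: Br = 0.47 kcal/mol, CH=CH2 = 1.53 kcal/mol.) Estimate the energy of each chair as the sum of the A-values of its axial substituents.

equatorial

C1 and C2 have opposite parity, so for the cis isomer the two substituents are one axial and one equatorial in each chair.
Chair I (bromo axial, vinyl equatorial): E = 0.47 kcal/mol.
Chair II (bromo equatorial, vinyl axial): E = 1.53 kcal/mol.
Chair II is the less stable (higher-energy) conformer, and in that chair the bromo group is equatorial.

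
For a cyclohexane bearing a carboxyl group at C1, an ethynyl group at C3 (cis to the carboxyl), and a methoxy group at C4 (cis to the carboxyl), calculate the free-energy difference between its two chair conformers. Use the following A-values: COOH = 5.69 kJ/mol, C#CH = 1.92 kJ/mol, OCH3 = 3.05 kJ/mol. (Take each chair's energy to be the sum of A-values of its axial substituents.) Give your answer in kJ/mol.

Chair I (carboxyl axial, ethynyl axial, methoxy equatorial): E = 7.61 kJ/mol.
Chair II (carboxyl equatorial, ethynyl equatorial, methoxy axial): E = 3.05 kJ/mol.
ΔE = 7.61 − 3.05 = 4.56 kJ/mol; chair II is more stable.

4.56 kJ/mol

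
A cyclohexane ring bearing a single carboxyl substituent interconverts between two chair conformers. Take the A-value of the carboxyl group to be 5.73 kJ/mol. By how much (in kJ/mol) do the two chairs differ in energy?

5.73 kJ/mol

A monosubstituted cyclohexane has one chair with the carboxyl group axial (E = A = 5.73 kJ/mol) and one with it equatorial (E = 0).
ΔE = 5.73 − 0 = 5.73 kJ/mol.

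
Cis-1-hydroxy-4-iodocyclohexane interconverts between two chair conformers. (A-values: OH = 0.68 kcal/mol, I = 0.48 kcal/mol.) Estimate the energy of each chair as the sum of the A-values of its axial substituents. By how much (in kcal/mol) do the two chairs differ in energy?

C1 and C4 have opposite parity, so for the cis isomer the two substituents are one axial and one equatorial in each chair.
Chair I (hydroxyl axial, iodo equatorial): E = 0.68 kcal/mol.
Chair II (hydroxyl equatorial, iodo axial): E = 0.48 kcal/mol.
ΔE = 0.68 − 0.48 = 0.20 kcal/mol; chair II is more stable.

0.20 kcal/mol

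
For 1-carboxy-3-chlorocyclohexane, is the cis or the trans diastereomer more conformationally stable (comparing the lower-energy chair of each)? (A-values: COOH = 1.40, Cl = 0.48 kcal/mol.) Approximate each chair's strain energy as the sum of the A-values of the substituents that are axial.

cis

At 1,3 positions (parity same): cis → (e,e or a,a); trans → (a,e or e,a).
Best chair for cis: E = 0.00 kcal/mol; best chair for trans: E = 0.48 kcal/mol.
The cis isomer is lower by 0.48 kcal/mol.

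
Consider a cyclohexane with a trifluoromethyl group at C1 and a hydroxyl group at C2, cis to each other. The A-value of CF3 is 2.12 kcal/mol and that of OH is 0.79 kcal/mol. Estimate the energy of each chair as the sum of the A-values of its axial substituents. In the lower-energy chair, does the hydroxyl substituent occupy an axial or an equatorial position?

axial

C1 and C2 have opposite parity, so for the cis isomer the two substituents are one axial and one equatorial in each chair.
Chair I (trifluoromethyl axial, hydroxyl equatorial): E = 2.12 kcal/mol.
Chair II (trifluoromethyl equatorial, hydroxyl axial): E = 0.79 kcal/mol.
Chair II is the more stable (lower-energy) conformer, and in that chair the hydroxyl group is axial.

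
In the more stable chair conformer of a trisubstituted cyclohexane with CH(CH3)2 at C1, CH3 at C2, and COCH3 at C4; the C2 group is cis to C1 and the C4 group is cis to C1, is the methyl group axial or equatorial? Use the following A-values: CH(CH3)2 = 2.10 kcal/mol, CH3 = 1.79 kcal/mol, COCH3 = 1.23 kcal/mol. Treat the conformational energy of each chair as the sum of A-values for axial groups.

Chair I (isopropyl axial, methyl equatorial, acetyl equatorial): E = 2.10 kcal/mol.
Chair II (isopropyl equatorial, methyl axial, acetyl axial): E = 3.02 kcal/mol.
Chair I is the more stable (lower-energy) conformer, and in that chair the methyl group is equatorial.

equatorial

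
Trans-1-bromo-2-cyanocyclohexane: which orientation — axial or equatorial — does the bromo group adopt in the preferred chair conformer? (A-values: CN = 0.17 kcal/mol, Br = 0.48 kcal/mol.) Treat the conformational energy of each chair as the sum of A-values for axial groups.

equatorial

C1 and C2 have opposite parity, so for the trans isomer the two substituents are e,e in one chair and a,a in the other.
Chair I (cyano axial, bromo axial): E = 0.65 kcal/mol.
Chair II (cyano equatorial, bromo equatorial): E = 0.00 kcal/mol.
Chair II is the more stable (lower-energy) conformer, and in that chair the bromo group is equatorial.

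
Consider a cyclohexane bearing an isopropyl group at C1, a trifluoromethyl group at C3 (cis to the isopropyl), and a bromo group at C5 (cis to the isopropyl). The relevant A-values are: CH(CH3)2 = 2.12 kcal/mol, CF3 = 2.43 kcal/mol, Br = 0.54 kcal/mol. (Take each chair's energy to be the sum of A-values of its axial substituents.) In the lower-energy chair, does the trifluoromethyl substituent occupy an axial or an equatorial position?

equatorial

Chair I (isopropyl axial, trifluoromethyl axial, bromo axial): E = 5.09 kcal/mol.
Chair II (isopropyl equatorial, trifluoromethyl equatorial, bromo equatorial): E = 0.00 kcal/mol.
Chair II is the more stable (lower-energy) conformer, and in that chair the trifluoromethyl group is equatorial.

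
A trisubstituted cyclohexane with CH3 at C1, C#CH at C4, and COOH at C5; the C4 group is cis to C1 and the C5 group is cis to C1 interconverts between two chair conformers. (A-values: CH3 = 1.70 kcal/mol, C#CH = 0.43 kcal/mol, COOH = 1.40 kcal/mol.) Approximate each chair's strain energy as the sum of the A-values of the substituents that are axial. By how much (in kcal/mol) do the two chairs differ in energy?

Chair I (methyl axial, ethynyl equatorial, carboxyl axial): E = 3.10 kcal/mol.
Chair II (methyl equatorial, ethynyl axial, carboxyl equatorial): E = 0.43 kcal/mol.
ΔE = 3.10 − 0.43 = 2.67 kcal/mol; chair II is more stable.

2.67 kcal/mol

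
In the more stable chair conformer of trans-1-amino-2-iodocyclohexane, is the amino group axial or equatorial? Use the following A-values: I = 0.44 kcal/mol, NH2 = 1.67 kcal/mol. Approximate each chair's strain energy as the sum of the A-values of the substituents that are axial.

equatorial

C1 and C2 have opposite parity, so for the trans isomer the two substituents are e,e in one chair and a,a in the other.
Chair I (iodo axial, amino axial): E = 2.11 kcal/mol.
Chair II (iodo equatorial, amino equatorial): E = 0.00 kcal/mol.
Chair II is the more stable (lower-energy) conformer, and in that chair the amino group is equatorial.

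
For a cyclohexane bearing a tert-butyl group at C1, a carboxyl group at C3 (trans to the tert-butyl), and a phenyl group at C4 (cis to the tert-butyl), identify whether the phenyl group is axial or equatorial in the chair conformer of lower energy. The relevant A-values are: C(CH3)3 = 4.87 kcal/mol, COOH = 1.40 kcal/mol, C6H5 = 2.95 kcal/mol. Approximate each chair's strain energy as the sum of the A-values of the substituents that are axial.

axial

Chair I (tert-butyl axial, carboxyl equatorial, phenyl equatorial): E = 4.87 kcal/mol.
Chair II (tert-butyl equatorial, carboxyl axial, phenyl axial): E = 4.35 kcal/mol.
Chair II is the more stable (lower-energy) conformer, and in that chair the phenyl group is axial.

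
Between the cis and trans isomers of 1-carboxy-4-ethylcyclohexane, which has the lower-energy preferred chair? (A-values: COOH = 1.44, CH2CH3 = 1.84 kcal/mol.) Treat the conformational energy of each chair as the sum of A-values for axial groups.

trans

At 1,4 positions (parity opposite): cis → (a,e or e,a); trans → (e,e or a,a).
Best chair for cis: E = 1.44 kcal/mol; best chair for trans: E = 0.00 kcal/mol.
The trans isomer is lower by 1.44 kcal/mol.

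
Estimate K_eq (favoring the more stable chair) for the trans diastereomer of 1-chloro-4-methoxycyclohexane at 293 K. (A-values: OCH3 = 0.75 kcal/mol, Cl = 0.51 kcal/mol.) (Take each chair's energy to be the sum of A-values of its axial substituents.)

C1 and C4 have opposite parity, so for the trans isomer the two substituents are e,e in one chair and a,a in the other.
Chair I (methoxy axial, chloro axial): E = 1.26 kcal/mol; chair II (methoxy equatorial, chloro equatorial): E = 0.00 kcal/mol.
ΔG = 1.26 kcal/mol between the two chairs.
K = exp(ΔG/RT) with R = 1.987×10⁻³ kcal mol⁻¹ K⁻¹ and T = 293 K gives K ≈ 8.71.

K ≈ 8.71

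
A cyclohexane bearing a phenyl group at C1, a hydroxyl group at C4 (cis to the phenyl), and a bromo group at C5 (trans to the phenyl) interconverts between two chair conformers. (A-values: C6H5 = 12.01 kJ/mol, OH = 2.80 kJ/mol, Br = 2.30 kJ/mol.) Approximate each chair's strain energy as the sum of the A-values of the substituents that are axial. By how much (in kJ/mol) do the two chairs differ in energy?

6.91 kJ/mol

Chair I (phenyl axial, hydroxyl equatorial, bromo equatorial): E = 12.01 kJ/mol.
Chair II (phenyl equatorial, hydroxyl axial, bromo axial): E = 5.10 kJ/mol.
ΔE = 12.01 − 5.10 = 6.91 kJ/mol; chair II is more stable.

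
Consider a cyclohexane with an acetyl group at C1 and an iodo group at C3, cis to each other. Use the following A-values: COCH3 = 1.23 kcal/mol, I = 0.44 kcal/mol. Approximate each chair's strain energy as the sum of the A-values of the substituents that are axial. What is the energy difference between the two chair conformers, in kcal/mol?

1.67 kcal/mol

C1 and C3 have the same parity, so for the cis isomer the two substituents are e,e in one chair and a,a in the other.
Chair I (acetyl axial, iodo axial): E = 1.67 kcal/mol.
Chair II (acetyl equatorial, iodo equatorial): E = 0.00 kcal/mol.
ΔE = 1.67 − 0.00 = 1.67 kcal/mol; chair II is more stable.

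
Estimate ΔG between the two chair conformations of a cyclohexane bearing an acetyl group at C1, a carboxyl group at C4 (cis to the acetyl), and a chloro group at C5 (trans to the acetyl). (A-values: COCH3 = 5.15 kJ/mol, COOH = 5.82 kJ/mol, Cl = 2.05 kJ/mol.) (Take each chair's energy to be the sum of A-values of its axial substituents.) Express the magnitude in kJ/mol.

2.72 kJ/mol

Chair I (acetyl axial, carboxyl equatorial, chloro equatorial): E = 5.15 kJ/mol.
Chair II (acetyl equatorial, carboxyl axial, chloro axial): E = 7.87 kJ/mol.
ΔE = 7.87 − 5.15 = 2.72 kJ/mol; chair I is more stable.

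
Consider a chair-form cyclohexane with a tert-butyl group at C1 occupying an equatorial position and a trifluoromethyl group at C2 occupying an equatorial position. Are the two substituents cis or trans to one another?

C1 and C2 have opposite parity, so their axial bonds point in opposite directions.
With opposite-parity carbons, two substituents on the same face are one axial and one equatorial; opposite faces give both axial or both equatorial.
Here the groups are equatorial/equatorial → opposite face → trans.

trans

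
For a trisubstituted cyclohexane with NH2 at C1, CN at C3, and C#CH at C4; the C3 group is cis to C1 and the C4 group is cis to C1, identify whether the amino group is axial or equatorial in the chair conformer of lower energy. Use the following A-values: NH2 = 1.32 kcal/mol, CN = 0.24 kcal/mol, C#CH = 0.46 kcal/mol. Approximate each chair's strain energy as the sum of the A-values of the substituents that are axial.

Chair I (amino axial, cyano axial, ethynyl equatorial): E = 1.56 kcal/mol.
Chair II (amino equatorial, cyano equatorial, ethynyl axial): E = 0.46 kcal/mol.
Chair II is the more stable (lower-energy) conformer, and in that chair the amino group is equatorial.

equatorial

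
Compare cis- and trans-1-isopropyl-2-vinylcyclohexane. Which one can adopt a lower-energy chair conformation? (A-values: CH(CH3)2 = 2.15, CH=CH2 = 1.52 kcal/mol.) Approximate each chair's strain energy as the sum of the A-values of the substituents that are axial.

trans

At 1,2 positions (parity opposite): cis → (a,e or e,a); trans → (e,e or a,a).
Best chair for cis: E = 1.52 kcal/mol; best chair for trans: E = 0.00 kcal/mol.
The trans isomer is lower by 1.52 kcal/mol.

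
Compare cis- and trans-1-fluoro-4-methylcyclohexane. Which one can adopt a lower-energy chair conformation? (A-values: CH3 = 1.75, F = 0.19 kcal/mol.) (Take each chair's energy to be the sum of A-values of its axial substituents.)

At 1,4 positions (parity opposite): cis → (a,e or e,a); trans → (e,e or a,a).
Best chair for cis: E = 0.19 kcal/mol; best chair for trans: E = 0.00 kcal/mol.
The trans isomer is lower by 0.19 kcal/mol.

trans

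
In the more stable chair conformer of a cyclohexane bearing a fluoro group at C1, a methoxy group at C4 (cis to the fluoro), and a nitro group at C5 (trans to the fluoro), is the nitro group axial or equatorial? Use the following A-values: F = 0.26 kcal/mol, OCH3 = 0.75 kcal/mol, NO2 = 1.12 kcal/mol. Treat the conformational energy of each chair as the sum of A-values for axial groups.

Chair I (fluoro axial, methoxy equatorial, nitro equatorial): E = 0.26 kcal/mol.
Chair II (fluoro equatorial, methoxy axial, nitro axial): E = 1.87 kcal/mol.
Chair I is the more stable (lower-energy) conformer, and in that chair the nitro group is equatorial.

equatorial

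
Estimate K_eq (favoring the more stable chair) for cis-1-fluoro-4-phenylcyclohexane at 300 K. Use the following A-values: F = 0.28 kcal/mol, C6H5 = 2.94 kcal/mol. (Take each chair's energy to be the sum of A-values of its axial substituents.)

K ≈ 86.7

C1 and C4 have opposite parity, so for the cis isomer the two substituents are one axial and one equatorial in each chair.
Chair I (fluoro axial, phenyl equatorial): E = 0.28 kcal/mol; chair II (fluoro equatorial, phenyl axial): E = 2.94 kcal/mol.
ΔG = 2.66 kcal/mol between the two chairs.
K = exp(ΔG/RT) with R = 1.987×10⁻³ kcal mol⁻¹ K⁻¹ and T = 300 K gives K ≈ 86.7.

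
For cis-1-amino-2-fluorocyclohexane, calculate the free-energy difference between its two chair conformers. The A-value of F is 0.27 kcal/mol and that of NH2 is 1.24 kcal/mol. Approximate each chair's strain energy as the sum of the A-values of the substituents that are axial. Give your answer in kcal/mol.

C1 and C2 have opposite parity, so for the cis isomer the two substituents are one axial and one equatorial in each chair.
Chair I (fluoro axial, amino equatorial): E = 0.27 kcal/mol.
Chair II (fluoro equatorial, amino axial): E = 1.24 kcal/mol.
ΔE = 1.24 − 0.27 = 0.97 kcal/mol; chair I is more stable.

0.97 kcal/mol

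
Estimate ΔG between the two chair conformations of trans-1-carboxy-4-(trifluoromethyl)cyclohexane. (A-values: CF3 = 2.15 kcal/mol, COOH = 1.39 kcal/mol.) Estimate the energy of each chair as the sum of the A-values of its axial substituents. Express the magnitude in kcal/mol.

3.54 kcal/mol

C1 and C4 have opposite parity, so for the trans isomer the two substituents are e,e in one chair and a,a in the other.
Chair I (trifluoromethyl axial, carboxyl axial): E = 3.54 kcal/mol.
Chair II (trifluoromethyl equatorial, carboxyl equatorial): E = 0.00 kcal/mol.
ΔE = 3.54 − 0.00 = 3.54 kcal/mol; chair II is more stable.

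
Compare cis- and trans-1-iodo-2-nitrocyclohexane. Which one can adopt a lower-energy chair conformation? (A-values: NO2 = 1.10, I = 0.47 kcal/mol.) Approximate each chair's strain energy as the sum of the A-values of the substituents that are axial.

At 1,2 positions (parity opposite): cis → (a,e or e,a); trans → (e,e or a,a).
Best chair for cis: E = 0.47 kcal/mol; best chair for trans: E = 0.00 kcal/mol.
The trans isomer is lower by 0.47 kcal/mol.

trans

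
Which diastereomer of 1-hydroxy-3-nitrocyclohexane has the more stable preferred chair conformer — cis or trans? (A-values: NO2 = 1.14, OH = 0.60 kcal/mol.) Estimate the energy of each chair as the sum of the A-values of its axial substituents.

At 1,3 positions (parity same): cis → (e,e or a,a); trans → (a,e or e,a).
Best chair for cis: E = 0.00 kcal/mol; best chair for trans: E = 0.60 kcal/mol.
The cis isomer is lower by 0.60 kcal/mol.

cis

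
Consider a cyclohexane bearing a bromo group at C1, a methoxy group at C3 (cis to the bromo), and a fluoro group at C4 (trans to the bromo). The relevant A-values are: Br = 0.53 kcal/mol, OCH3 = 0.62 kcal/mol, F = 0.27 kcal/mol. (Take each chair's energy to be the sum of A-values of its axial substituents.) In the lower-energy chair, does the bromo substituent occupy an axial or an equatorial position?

equatorial

Chair I (bromo axial, methoxy axial, fluoro axial): E = 1.42 kcal/mol.
Chair II (bromo equatorial, methoxy equatorial, fluoro equatorial): E = 0.00 kcal/mol.
Chair II is the more stable (lower-energy) conformer, and in that chair the bromo group is equatorial.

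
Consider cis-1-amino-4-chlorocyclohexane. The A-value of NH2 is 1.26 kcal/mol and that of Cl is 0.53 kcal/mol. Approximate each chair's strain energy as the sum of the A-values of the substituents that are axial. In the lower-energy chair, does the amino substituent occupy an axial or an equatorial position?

C1 and C4 have opposite parity, so for the cis isomer the two substituents are one axial and one equatorial in each chair.
Chair I (amino axial, chloro equatorial): E = 1.26 kcal/mol.
Chair II (amino equatorial, chloro axial): E = 0.53 kcal/mol.
Chair II is the more stable (lower-energy) conformer, and in that chair the amino group is equatorial.

equatorial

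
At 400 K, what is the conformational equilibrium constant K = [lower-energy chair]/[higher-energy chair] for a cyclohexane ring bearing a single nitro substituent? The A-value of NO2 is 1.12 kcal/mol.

K ≈ 4.09

One chair has the nitro group axial (E = 1.12 kcal/mol) and the other has it equatorial (E = 0).
ΔG = 1.12 kcal/mol between the two chairs.
K = exp(ΔG/RT) with R = 1.987×10⁻³ kcal mol⁻¹ K⁻¹ and T = 400 K gives K ≈ 4.09.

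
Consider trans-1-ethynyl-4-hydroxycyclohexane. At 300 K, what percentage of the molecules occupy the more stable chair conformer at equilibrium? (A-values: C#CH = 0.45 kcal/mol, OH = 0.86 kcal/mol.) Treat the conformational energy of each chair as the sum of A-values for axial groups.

90.0%

C1 and C4 have opposite parity, so for the trans isomer the two substituents are e,e in one chair and a,a in the other.
Chair I (ethynyl axial, hydroxyl axial): E = 1.31 kcal/mol; chair II (ethynyl equatorial, hydroxyl equatorial): E = 0.00 kcal/mol.
ΔG = 1.31 kcal/mol between the two chairs.
K = exp(ΔG/RT) with R = 1.987×10⁻³ kcal mol⁻¹ K⁻¹ and T = 300 K gives K ≈ 9.
Fraction in the lower-energy chair = K/(K+1) = 90.0%.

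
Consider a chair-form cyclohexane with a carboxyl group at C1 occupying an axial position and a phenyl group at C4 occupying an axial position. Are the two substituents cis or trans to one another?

C1 and C4 have opposite parity, so their axial bonds point in opposite directions.
With opposite-parity carbons, two substituents on the same face are one axial and one equatorial; opposite faces give both axial or both equatorial.
Here the groups are axial/axial → opposite face → trans.

trans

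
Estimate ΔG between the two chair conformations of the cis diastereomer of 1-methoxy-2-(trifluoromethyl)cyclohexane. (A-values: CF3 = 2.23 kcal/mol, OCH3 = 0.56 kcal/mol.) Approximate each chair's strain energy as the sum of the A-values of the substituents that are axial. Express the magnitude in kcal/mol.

C1 and C2 have opposite parity, so for the cis isomer the two substituents are one axial and one equatorial in each chair.
Chair I (trifluoromethyl axial, methoxy equatorial): E = 2.23 kcal/mol.
Chair II (trifluoromethyl equatorial, methoxy axial): E = 0.56 kcal/mol.
ΔE = 2.23 − 0.56 = 1.67 kcal/mol; chair II is more stable.

1.67 kcal/mol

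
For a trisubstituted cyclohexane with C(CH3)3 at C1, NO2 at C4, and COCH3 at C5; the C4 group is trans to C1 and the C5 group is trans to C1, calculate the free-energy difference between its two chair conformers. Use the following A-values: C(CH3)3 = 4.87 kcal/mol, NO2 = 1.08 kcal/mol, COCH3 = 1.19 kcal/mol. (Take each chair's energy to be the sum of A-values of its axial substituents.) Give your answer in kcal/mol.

Chair I (tert-butyl axial, nitro axial, acetyl equatorial): E = 5.95 kcal/mol.
Chair II (tert-butyl equatorial, nitro equatorial, acetyl axial): E = 1.19 kcal/mol.
ΔE = 5.95 − 1.19 = 4.76 kcal/mol; chair II is more stable.

4.76 kcal/mol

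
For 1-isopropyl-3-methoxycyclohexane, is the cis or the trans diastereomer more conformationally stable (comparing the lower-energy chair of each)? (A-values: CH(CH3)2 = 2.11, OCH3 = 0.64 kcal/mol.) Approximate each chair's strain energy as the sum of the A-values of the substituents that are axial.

At 1,3 positions (parity same): cis → (e,e or a,a); trans → (a,e or e,a).
Best chair for cis: E = 0.00 kcal/mol; best chair for trans: E = 0.64 kcal/mol.
The cis isomer is lower by 0.64 kcal/mol.

cis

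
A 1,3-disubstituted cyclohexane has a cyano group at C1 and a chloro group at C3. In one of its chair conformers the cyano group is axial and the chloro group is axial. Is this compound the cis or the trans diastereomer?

cis

C1 and C3 have the same parity, so their axial bonds point in the same direction.
With same-parity carbons, two substituents on the same face are both axial or both equatorial; opposite faces give one of each.
Here the groups are axial/axial → same face → cis.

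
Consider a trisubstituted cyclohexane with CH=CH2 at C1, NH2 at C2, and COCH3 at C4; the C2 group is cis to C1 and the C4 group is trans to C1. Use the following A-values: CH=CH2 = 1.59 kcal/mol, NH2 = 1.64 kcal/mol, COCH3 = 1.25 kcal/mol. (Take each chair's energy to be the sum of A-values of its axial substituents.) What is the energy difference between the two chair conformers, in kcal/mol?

1.20 kcal/mol

Chair I (vinyl axial, amino equatorial, acetyl axial): E = 2.84 kcal/mol.
Chair II (vinyl equatorial, amino axial, acetyl equatorial): E = 1.64 kcal/mol.
ΔE = 2.84 − 1.64 = 1.20 kcal/mol; chair II is more stable.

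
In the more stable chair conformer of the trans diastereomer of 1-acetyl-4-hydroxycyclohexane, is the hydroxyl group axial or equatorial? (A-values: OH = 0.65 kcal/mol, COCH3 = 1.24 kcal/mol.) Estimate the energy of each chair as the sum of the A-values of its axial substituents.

equatorial

C1 and C4 have opposite parity, so for the trans isomer the two substituents are e,e in one chair and a,a in the other.
Chair I (hydroxyl axial, acetyl axial): E = 1.89 kcal/mol.
Chair II (hydroxyl equatorial, acetyl equatorial): E = 0.00 kcal/mol.
Chair II is the more stable (lower-energy) conformer, and in that chair the hydroxyl group is equatorial.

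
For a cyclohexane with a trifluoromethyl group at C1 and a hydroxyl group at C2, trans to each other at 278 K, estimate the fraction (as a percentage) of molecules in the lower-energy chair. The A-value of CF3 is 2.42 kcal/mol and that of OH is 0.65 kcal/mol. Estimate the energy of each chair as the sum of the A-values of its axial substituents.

99.6%

C1 and C2 have opposite parity, so for the trans isomer the two substituents are e,e in one chair and a,a in the other.
Chair I (trifluoromethyl axial, hydroxyl axial): E = 3.07 kcal/mol; chair II (trifluoromethyl equatorial, hydroxyl equatorial): E = 0.00 kcal/mol.
ΔG = 3.07 kcal/mol between the two chairs.
K = exp(ΔG/RT) with R = 1.987×10⁻³ kcal mol⁻¹ K⁻¹ and T = 278 K gives K ≈ 259.
Fraction in the lower-energy chair = K/(K+1) = 99.6%.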